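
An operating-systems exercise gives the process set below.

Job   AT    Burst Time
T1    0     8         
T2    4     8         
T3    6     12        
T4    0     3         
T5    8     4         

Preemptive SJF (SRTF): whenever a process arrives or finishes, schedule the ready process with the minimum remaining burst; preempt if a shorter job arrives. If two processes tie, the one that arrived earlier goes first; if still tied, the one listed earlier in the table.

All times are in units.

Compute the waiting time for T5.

Schedule: | T4 0-3 | T1 3-11 | T5 11-15 | T2 15-23 | T3 23-35 |
Completion: T1=11  T2=23  T3=35  T4=3  T5=15
Turnaround (C−A): T1=11  T2=19  T3=29  T4=3  T5=7
Waiting(T5) = turnaround − burst = 7 − 4 = 3

3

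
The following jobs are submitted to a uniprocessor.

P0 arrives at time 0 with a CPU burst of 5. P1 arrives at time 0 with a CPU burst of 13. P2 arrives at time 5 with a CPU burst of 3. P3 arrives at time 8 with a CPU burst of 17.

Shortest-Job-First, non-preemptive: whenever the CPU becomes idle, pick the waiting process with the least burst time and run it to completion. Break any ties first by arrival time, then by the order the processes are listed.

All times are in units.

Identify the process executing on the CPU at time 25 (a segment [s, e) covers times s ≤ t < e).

P3

Gantt: | P0 0-5 | P2 5-8 | P1 8-21 | P3 21-38 |
Completion: P0=5  P1=21  P2=8  P3=38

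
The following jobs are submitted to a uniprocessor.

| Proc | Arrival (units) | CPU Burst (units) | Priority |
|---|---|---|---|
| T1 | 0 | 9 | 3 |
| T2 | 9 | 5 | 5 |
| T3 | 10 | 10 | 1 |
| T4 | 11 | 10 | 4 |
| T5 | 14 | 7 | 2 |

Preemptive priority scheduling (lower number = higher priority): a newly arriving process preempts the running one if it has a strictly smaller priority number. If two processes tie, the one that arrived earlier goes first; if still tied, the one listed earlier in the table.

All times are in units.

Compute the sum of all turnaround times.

Schedule: | T1 0-9 | T2 9-10 | T3 10-20 | T5 20-27 | T4 27-37 | T2 37-41 |
Completion: T1=9  T2=41  T3=20  T4=37  T5=27
Turnaround (C−A): T1=9  T2=32  T3=10  T4=26  T5=13
Turnaround = completion − arrival: T1=9, T2=32, T3=10, T4=26, T5=13
Total turnaround = 9 + 32 + 10 + 26 + 13 = 90

90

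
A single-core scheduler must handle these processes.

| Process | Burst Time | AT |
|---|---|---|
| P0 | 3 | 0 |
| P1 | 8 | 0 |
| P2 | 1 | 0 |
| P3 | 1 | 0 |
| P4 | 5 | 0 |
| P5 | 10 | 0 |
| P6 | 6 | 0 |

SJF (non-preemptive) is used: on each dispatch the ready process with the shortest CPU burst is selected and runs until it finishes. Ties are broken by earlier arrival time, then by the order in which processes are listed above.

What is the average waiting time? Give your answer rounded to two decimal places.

Schedule: | P2 0-1 | P3 1-2 | P0 2-5 | P4 5-10 | P6 10-16 | P1 16-24 | P5 24-34 |
Completion: P0=5  P1=24  P2=1  P3=2  P4=10  P5=34  P6=16
Waiting times: P0=2, P1=16, P2=0, P3=1, P4=5, P5=24, P6=10
Average waiting = (2+16+0+1+5+24+10) / 7 = 58/7 = 8.29

8.29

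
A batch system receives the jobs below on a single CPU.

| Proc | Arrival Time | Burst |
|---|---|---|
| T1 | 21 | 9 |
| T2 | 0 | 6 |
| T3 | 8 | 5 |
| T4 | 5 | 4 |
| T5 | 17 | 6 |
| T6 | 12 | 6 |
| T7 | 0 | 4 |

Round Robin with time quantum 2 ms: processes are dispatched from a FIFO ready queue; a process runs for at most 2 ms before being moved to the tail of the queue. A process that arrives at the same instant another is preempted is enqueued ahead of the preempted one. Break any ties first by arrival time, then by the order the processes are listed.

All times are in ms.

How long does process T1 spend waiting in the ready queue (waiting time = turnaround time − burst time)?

10

Schedule: | T2 0-2 | T7 2-4 | T2 4-6 | T7 6-8 | T4 8-10 | T2 10-12 | T3 12-14 | T4 14-16 | T6 16-18 | T3 18-20 | T5 20-22 | T6 22-24 | T3 24-25 | T1 25-27 | T5 27-29 | T6 29-31 | T1 31-33 | T5 33-35 | T1 35-40 |
Completion: T1=40  T2=12  T3=25  T4=16  T5=35  T6=31  T7=8
Turnaround (C−A): T1=19  T2=12  T3=17  T4=11  T5=18  T6=19  T7=8
Waiting(T1) = turnaround − burst = 19 − 9 = 10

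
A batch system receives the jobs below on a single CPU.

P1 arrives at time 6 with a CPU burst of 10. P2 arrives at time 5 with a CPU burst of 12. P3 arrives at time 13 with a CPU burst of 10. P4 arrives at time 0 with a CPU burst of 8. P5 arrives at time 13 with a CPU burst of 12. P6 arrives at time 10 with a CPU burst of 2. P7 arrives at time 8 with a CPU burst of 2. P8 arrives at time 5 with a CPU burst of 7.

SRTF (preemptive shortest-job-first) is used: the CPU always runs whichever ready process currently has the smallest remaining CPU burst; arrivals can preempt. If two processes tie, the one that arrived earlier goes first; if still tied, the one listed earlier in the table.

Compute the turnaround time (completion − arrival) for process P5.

50

Gantt: | P4 0-8 | P7 8-10 | P6 10-12 | P8 12-19 | P1 19-29 | P3 29-39 | P2 39-51 | P5 51-63 |
Completion: P1=29  P2=51  P3=39  P4=8  P5=63  P6=12  P7=10  P8=19
Turnaround(P5) = completion − arrival = 63 − 13 = 50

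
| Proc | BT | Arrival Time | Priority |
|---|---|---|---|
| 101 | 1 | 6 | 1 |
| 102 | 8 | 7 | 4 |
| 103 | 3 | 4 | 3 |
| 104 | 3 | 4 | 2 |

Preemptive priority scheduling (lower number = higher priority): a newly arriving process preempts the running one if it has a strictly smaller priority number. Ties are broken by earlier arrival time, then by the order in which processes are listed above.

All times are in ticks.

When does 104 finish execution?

8

Schedule: | idle 0-4 | 104 4-6 | 101 6-7 | 104 7-8 | 103 8-11 | 102 11-19 |
Completion: 101=7  102=19  103=11  104=8
Turnaround (C−A): 101=1  102=12  103=7  104=4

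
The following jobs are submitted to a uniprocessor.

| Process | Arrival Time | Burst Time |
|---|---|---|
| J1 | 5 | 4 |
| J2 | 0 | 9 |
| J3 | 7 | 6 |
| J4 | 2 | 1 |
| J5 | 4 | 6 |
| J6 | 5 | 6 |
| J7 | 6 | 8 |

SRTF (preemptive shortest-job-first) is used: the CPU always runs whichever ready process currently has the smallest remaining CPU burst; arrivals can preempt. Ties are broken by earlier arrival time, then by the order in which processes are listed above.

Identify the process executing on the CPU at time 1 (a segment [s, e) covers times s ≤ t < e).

Gantt: | J2 0-2 | J4 2-3 | J2 3-5 | J1 5-9 | J2 9-14 | J5 14-20 | J6 20-26 | J3 26-32 | J7 32-40 |
Completion: J1=9  J2=14  J3=32  J4=3  J5=20  J6=26  J7=40
Turnaround (C−A): J1=4  J2=14  J3=25  J4=1  J5=16  J6=21  J7=34

J2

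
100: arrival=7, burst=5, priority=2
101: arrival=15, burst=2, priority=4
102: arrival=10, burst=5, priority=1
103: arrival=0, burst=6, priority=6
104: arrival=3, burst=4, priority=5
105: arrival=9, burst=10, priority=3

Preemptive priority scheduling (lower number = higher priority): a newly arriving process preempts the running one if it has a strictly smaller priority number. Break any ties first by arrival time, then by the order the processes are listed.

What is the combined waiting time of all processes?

Gantt: | 103 0-3 | 104 3-7 | 100 7-10 | 102 10-15 | 100 15-17 | 105 17-27 | 101 27-29 | 103 29-32 |
Completion: 100=17  101=29  102=15  103=32  104=7  105=27
Turnaround (C−A): 100=10  101=14  102=5  103=32  104=4  105=18
Waiting = turnaround − burst: 100=5, 101=12, 102=0, 103=26, 104=0, 105=8
Total waiting = 5 + 12 + 0 + 26 + 0 + 8 = 51

51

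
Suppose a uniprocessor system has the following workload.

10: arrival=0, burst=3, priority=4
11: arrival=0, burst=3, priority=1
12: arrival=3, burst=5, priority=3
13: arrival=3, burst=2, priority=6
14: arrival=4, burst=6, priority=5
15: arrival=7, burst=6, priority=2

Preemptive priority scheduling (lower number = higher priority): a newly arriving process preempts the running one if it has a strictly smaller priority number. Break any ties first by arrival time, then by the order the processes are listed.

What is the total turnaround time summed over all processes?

78

Timeline: | 11 0-3 | 12 3-7 | 15 7-13 | 12 13-14 | 10 14-17 | 14 17-23 | 13 23-25 |
Completion: 10=17  11=3  12=14  13=25  14=23  15=13
Turnaround (C−A): 10=17  11=3  12=11  13=22  14=19  15=6
Turnaround = completion − arrival: 10=17, 11=3, 12=11, 13=22, 14=19, 15=6
Total turnaround = 17 + 3 + 11 + 22 + 19 + 6 = 78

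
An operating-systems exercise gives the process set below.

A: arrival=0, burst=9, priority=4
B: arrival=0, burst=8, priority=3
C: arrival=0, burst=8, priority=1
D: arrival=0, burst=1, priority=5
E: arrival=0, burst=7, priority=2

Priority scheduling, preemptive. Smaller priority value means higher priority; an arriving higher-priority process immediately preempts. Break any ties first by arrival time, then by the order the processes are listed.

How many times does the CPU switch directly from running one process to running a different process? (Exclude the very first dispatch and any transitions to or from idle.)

4

Gantt: | C 0-8 | E 8-15 | B 15-23 | A 23-32 | D 32-33 |
Completion: A=32  B=23  C=8  D=33  E=15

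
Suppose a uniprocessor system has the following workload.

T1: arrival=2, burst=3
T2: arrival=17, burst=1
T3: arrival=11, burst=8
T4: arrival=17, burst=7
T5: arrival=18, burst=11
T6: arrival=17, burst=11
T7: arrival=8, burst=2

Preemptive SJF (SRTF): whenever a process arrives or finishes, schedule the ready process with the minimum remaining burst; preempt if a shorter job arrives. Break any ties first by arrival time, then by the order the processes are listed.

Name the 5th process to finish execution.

Gantt: | idle 0-2 | T1 2-5 | idle 5-8 | T7 8-10 | idle 10-11 | T3 11-17 | T2 17-18 | T3 18-20 | T4 20-27 | T6 27-38 | T5 38-49 |
Completion: T1=5  T2=18  T3=20  T4=27  T5=49  T6=38  T7=10
Turnaround (C−A): T1=3  T2=1  T3=9  T4=10  T5=31  T6=21  T7=2
Finish order: T1 → T7 → T2 → T3 → T4 → T6 → T5

T4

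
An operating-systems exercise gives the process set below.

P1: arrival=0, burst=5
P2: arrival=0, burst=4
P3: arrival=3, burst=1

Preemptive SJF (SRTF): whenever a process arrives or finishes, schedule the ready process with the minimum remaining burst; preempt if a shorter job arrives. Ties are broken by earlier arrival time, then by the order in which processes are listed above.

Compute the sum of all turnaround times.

Gantt: | P2 0-4 | P3 4-5 | P1 5-10 |
Completion: P1=10  P2=4  P3=5
Turnaround = completion − arrival: P1=10, P2=4, P3=2
Total turnaround = 10 + 4 + 2 = 16

16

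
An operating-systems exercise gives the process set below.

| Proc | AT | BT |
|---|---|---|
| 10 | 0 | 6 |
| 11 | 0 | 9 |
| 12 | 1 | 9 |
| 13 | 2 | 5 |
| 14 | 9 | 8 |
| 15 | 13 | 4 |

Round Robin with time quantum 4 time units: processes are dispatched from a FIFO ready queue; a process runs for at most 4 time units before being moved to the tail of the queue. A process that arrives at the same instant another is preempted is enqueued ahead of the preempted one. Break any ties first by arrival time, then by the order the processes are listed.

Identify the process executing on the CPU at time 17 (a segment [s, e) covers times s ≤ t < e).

10

Timeline: | 10 0-4 | 11 4-8 | 12 8-12 | 13 12-16 | 10 16-18 | 11 18-22 | 14 22-26 | 12 26-30 | 15 30-34 | 13 34-35 | 11 35-36 | 14 36-40 | 12 40-41 |
Completion: 10=18  11=36  12=41  13=35  14=40  15=34
Turnaround (C−A): 10=18  11=36  12=40  13=33  14=31  15=21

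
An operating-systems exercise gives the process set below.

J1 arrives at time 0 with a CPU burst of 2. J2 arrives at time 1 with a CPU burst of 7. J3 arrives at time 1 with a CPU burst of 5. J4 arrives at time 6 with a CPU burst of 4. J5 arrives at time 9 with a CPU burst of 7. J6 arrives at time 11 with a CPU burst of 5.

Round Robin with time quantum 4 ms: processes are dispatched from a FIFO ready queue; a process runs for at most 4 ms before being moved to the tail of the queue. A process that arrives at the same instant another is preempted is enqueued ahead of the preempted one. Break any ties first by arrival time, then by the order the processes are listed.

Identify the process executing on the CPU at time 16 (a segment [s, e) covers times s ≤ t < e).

Schedule: | J1 0-2 | J2 2-6 | J3 6-10 | J4 10-14 | J2 14-17 | J5 17-21 | J3 21-22 | J6 22-26 | J5 26-29 | J6 29-30 |
Completion: J1=2  J2=17  J3=22  J4=14  J5=29  J6=30
Turnaround (C−A): J1=2  J2=16  J3=21  J4=8  J5=20  J6=19

J2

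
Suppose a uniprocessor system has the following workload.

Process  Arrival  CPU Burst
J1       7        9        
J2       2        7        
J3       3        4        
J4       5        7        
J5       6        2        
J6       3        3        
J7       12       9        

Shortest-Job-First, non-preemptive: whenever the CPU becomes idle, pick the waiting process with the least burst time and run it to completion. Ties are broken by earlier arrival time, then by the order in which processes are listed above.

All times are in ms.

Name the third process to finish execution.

Schedule: | idle 0-2 | J2 2-9 | J5 9-11 | J6 11-14 | J3 14-18 | J4 18-25 | J1 25-34 | J7 34-43 |
Completion: J1=34  J2=9  J3=18  J4=25  J5=11  J6=14  J7=43
Turnaround (C−A): J1=27  J2=7  J3=15  J4=20  J5=5  J6=11  J7=31
Finish order: J2 → J5 → J6 → J3 → J4 → J1 → J7

J6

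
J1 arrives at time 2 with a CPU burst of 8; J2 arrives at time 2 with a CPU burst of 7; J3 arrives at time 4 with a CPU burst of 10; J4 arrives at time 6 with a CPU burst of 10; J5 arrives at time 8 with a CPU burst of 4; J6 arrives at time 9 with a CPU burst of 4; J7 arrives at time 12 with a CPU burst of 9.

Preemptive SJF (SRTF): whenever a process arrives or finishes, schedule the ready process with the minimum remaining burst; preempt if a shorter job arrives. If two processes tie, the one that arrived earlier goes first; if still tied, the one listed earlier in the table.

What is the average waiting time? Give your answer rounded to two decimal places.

14.43

Timeline: | idle 0-2 | J2 2-9 | J5 9-13 | J6 13-17 | J1 17-25 | J7 25-34 | J3 34-44 | J4 44-54 |
Completion: J1=25  J2=9  J3=44  J4=54  J5=13  J6=17  J7=34
Waiting times: J1=15, J2=0, J3=30, J4=38, J5=1, J6=4, J7=13
Average waiting = (15+0+30+38+1+4+13) / 7 = 101/7 = 14.43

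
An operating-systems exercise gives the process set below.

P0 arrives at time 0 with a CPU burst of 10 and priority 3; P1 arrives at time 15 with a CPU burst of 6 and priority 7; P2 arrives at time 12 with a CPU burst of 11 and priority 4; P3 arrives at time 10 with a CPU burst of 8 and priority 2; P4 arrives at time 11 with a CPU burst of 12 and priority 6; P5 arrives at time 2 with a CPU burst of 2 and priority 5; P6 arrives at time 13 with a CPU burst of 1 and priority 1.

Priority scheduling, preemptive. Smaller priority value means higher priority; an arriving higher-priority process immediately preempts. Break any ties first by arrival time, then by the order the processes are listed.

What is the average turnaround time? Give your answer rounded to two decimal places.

Schedule: | P0 0-10 | P3 10-13 | P6 13-14 | P3 14-19 | P2 19-30 | P5 30-32 | P4 32-44 | P1 44-50 |
Completion: P0=10  P1=50  P2=30  P3=19  P4=44  P5=32  P6=14
Turnaround times: P0=10, P1=35, P2=18, P3=9, P4=33, P5=30, P6=1
Average turnaround = (10+35+18+9+33+30+1) / 7 = 136/7 = 19.43

19.43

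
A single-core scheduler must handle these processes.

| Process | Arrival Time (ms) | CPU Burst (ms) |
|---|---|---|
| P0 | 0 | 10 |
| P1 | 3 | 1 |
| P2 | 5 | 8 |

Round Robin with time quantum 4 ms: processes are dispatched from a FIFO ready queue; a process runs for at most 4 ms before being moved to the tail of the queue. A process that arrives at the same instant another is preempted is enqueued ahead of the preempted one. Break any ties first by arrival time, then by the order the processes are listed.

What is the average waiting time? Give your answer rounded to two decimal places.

4.00

Schedule: | P0 0-4 | P1 4-5 | P0 5-9 | P2 9-13 | P0 13-15 | P2 15-19 |
Completion: P0=15  P1=5  P2=19
Turnaround (C−A): P0=15  P1=2  P2=14
Waiting times: P0=5, P1=1, P2=6
Average waiting = (5+1+6) / 3 = 12/3 = 4.00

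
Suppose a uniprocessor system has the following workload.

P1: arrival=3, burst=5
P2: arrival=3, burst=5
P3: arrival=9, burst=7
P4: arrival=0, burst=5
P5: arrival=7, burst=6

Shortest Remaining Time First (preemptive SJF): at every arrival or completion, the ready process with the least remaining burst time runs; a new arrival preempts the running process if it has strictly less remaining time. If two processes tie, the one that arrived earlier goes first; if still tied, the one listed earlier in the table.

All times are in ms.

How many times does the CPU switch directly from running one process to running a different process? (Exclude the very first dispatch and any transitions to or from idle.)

Schedule: | P4 0-5 | P1 5-10 | P2 10-15 | P5 15-21 | P3 21-28 |
Completion: P1=10  P2=15  P3=28  P4=5  P5=21
Turnaround (C−A): P1=7  P2=12  P3=19  P4=5  P5=14

4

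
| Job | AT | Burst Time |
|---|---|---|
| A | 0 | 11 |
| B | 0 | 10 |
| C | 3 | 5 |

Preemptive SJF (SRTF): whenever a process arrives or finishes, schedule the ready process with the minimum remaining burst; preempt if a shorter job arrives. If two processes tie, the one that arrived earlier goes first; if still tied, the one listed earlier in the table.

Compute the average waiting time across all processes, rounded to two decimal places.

Schedule: | B 0-3 | C 3-8 | B 8-15 | A 15-26 |
Completion: A=26  B=15  C=8
Waiting times: A=15, B=5, C=0
Average waiting = (15+5+0) / 3 = 20/3 = 6.67

6.67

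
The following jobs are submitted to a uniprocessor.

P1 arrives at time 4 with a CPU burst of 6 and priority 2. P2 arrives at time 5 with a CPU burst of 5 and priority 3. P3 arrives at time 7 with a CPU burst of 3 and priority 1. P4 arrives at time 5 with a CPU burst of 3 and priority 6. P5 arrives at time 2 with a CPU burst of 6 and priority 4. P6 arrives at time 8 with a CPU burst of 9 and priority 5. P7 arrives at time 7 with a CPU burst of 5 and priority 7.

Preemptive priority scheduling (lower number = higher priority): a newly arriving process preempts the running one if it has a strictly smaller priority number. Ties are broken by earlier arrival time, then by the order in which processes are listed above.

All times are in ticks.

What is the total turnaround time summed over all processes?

Timeline: | idle 0-2 | P5 2-4 | P1 4-7 | P3 7-10 | P1 10-13 | P2 13-18 | P5 18-22 | P6 22-31 | P4 31-34 | P7 34-39 |
Completion: P1=13  P2=18  P3=10  P4=34  P5=22  P6=31  P7=39
Turnaround = completion − arrival: P1=9, P2=13, P3=3, P4=29, P5=20, P6=23, P7=32
Total turnaround = 9 + 13 + 3 + 29 + 20 + 23 + 32 = 129

129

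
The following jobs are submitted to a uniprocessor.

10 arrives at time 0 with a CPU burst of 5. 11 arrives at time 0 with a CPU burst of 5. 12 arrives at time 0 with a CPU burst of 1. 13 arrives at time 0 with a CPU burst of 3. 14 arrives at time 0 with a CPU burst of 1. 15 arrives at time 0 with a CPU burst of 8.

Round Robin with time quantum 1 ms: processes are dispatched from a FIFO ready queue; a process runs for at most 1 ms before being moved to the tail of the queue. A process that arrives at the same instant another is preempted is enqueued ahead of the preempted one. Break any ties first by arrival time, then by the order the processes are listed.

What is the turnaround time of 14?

Schedule: | 10 0-1 | 11 1-2 | 12 2-3 | 13 3-4 | 14 4-5 | 15 5-6 | 10 6-7 | 11 7-8 | 13 8-9 | 15 9-10 | 10 10-11 | 11 11-12 | 13 12-13 | 15 13-14 | 10 14-15 | 11 15-16 | 15 16-17 | 10 17-18 | 11 18-19 | 15 19-23 |
Completion: 10=18  11=19  12=3  13=13  14=5  15=23
Turnaround (C−A): 10=18  11=19  12=3  13=13  14=5  15=23
Turnaround(14) = completion − arrival = 5 − 0 = 5

5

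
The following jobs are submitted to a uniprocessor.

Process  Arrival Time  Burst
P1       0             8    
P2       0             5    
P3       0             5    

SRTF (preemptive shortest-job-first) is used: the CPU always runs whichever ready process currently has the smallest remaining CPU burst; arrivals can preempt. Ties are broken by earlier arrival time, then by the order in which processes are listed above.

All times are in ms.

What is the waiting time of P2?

0

Gantt: | P2 0-5 | P3 5-10 | P1 10-18 |
Completion: P1=18  P2=5  P3=10
Waiting(P2) = turnaround − burst = 5 − 5 = 0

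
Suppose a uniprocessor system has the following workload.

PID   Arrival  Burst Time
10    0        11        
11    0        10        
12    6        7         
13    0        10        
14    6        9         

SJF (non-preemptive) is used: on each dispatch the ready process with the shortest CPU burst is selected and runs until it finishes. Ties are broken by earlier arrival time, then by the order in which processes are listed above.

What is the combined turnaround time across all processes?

Timeline: | 11 0-10 | 12 10-17 | 14 17-26 | 13 26-36 | 10 36-47 |
Completion: 10=47  11=10  12=17  13=36  14=26
Turnaround (C−A): 10=47  11=10  12=11  13=36  14=20
Turnaround = completion − arrival: 10=47, 11=10, 12=11, 13=36, 14=20
Total turnaround = 47 + 10 + 11 + 36 + 20 = 124

124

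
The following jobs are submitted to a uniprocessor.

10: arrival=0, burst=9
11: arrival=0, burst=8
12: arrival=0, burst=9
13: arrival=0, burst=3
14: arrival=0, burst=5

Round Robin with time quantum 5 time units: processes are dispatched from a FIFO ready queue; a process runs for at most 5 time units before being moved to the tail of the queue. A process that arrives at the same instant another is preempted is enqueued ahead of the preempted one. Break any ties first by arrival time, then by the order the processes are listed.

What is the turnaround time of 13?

Timeline: | 10 0-5 | 11 5-10 | 12 10-15 | 13 15-18 | 14 18-23 | 10 23-27 | 11 27-30 | 12 30-34 |
Completion: 10=27  11=30  12=34  13=18  14=23
Turnaround(13) = completion − arrival = 18 − 0 = 18

18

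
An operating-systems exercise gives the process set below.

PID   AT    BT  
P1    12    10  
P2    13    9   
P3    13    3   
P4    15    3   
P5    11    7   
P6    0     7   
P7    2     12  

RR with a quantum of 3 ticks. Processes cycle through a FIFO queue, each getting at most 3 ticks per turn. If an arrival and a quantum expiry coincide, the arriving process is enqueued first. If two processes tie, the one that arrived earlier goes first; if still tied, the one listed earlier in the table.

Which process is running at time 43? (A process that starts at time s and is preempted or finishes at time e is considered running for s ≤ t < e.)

P5

Gantt: | P6 0-3 | P7 3-6 | P6 6-9 | P7 9-12 | P6 12-13 | P5 13-16 | P1 16-19 | P7 19-22 | P2 22-25 | P3 25-28 | P4 28-31 | P5 31-34 | P1 34-37 | P7 37-40 | P2 40-43 | P5 43-44 | P1 44-47 | P2 47-50 | P1 50-51 |
Completion: P1=51  P2=50  P3=28  P4=31  P5=44  P6=13  P7=40
Turnaround (C−A): P1=39  P2=37  P3=15  P4=16  P5=33  P6=13  P7=38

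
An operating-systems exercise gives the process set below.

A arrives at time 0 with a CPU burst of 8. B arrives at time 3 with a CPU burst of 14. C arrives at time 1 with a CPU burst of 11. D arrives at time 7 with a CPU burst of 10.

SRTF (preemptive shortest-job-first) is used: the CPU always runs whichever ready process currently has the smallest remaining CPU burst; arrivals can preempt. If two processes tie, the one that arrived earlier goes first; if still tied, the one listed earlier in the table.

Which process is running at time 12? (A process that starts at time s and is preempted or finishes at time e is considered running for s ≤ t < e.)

Schedule: | A 0-8 | D 8-18 | C 18-29 | B 29-43 |
Completion: A=8  B=43  C=29  D=18

D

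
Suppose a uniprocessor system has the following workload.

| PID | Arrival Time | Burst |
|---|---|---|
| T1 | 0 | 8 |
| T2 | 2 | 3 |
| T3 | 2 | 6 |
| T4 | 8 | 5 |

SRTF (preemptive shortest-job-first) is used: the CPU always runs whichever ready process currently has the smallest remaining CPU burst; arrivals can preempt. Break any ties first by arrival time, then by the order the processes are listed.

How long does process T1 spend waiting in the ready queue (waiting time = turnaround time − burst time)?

Schedule: | T1 0-2 | T2 2-5 | T1 5-11 | T4 11-16 | T3 16-22 |
Completion: T1=11  T2=5  T3=22  T4=16
Turnaround (C−A): T1=11  T2=3  T3=20  T4=8
Waiting(T1) = turnaround − burst = 11 − 8 = 3

3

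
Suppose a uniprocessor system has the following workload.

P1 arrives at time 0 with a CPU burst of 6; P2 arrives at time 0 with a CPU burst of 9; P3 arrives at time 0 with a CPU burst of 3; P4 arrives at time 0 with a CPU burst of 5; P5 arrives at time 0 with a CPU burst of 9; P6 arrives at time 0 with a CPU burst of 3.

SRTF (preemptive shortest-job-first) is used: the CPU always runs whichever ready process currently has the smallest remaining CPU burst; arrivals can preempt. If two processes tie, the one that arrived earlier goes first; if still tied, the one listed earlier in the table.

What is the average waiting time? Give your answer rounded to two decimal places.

10.50

Timeline: | P3 0-3 | P6 3-6 | P4 6-11 | P1 11-17 | P2 17-26 | P5 26-35 |
Completion: P1=17  P2=26  P3=3  P4=11  P5=35  P6=6
Waiting times: P1=11, P2=17, P3=0, P4=6, P5=26, P6=3
Average waiting = (11+17+0+6+26+3) / 6 = 63/6 = 10.50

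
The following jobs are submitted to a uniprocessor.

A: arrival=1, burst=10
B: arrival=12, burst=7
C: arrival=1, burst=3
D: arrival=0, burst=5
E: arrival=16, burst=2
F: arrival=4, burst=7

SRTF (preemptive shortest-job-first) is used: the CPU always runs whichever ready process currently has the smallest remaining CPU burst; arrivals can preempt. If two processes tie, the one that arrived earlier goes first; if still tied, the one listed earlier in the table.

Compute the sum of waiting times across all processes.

Timeline: | D 0-1 | C 1-4 | D 4-8 | F 8-15 | B 15-16 | E 16-18 | B 18-24 | A 24-34 |
Completion: A=34  B=24  C=4  D=8  E=18  F=15
Turnaround (C−A): A=33  B=12  C=3  D=8  E=2  F=11
Waiting = turnaround − burst: A=23, B=5, C=0, D=3, E=0, F=4
Total waiting = 23 + 5 + 0 + 3 + 0 + 4 = 35

35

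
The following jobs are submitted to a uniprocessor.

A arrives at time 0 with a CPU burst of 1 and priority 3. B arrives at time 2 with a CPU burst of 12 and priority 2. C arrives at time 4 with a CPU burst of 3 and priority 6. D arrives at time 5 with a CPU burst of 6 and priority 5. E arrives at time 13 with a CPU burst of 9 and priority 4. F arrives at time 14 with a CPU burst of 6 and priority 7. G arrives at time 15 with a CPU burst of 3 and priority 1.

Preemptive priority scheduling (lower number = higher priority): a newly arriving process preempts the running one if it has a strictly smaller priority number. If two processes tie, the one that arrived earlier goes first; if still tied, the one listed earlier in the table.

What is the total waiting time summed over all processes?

Gantt: | A 0-1 | idle 1-2 | B 2-14 | E 14-15 | G 15-18 | E 18-26 | D 26-32 | C 32-35 | F 35-41 |
Completion: A=1  B=14  C=35  D=32  E=26  F=41  G=18
Turnaround (C−A): A=1  B=12  C=31  D=27  E=13  F=27  G=3
Waiting = turnaround − burst: A=0, B=0, C=28, D=21, E=4, F=21, G=0
Total waiting = 0 + 0 + 28 + 21 + 4 + 21 + 0 = 74

74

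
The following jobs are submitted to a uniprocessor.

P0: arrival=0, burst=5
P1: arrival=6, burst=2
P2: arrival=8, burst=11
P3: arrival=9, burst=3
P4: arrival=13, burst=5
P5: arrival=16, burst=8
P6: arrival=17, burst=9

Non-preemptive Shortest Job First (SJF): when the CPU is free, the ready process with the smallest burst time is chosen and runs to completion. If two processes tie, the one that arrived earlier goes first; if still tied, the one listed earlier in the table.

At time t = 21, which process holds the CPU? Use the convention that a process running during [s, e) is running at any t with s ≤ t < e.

Timeline: | P0 0-5 | idle 5-6 | P1 6-8 | P2 8-19 | P3 19-22 | P4 22-27 | P5 27-35 | P6 35-44 |
Completion: P0=5  P1=8  P2=19  P3=22  P4=27  P5=35  P6=44
Turnaround (C−A): P0=5  P1=2  P2=11  P3=13  P4=14  P5=19  P6=27

P3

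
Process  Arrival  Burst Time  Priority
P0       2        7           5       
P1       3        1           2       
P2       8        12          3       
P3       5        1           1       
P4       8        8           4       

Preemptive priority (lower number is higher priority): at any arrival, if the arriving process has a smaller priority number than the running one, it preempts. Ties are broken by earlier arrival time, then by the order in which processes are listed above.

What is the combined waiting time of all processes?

Gantt: | idle 0-2 | P0 2-3 | P1 3-4 | P0 4-5 | P3 5-6 | P0 6-8 | P2 8-20 | P4 20-28 | P0 28-31 |
Completion: P0=31  P1=4  P2=20  P3=6  P4=28
Turnaround (C−A): P0=29  P1=1  P2=12  P3=1  P4=20
Waiting = turnaround − burst: P0=22, P1=0, P2=0, P3=0, P4=12
Total waiting = 22 + 0 + 0 + 0 + 12 = 34

34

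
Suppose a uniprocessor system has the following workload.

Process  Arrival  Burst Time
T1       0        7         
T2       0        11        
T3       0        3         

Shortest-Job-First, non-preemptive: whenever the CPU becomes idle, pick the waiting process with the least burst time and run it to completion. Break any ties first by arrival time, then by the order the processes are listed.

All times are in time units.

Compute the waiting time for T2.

Timeline: | T3 0-3 | T1 3-10 | T2 10-21 |
Completion: T1=10  T2=21  T3=3
Turnaround (C−A): T1=10  T2=21  T3=3
Waiting(T2) = turnaround − burst = 21 − 11 = 10

10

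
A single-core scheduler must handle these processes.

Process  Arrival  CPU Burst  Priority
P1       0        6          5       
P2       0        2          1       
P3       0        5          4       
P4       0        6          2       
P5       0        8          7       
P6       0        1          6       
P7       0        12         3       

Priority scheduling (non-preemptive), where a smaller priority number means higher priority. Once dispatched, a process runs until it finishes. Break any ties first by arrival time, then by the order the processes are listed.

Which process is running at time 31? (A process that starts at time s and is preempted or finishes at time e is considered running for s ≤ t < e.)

P6

Gantt: | P2 0-2 | P4 2-8 | P7 8-20 | P3 20-25 | P1 25-31 | P6 31-32 | P5 32-40 |
Completion: P1=31  P2=2  P3=25  P4=8  P5=40  P6=32  P7=20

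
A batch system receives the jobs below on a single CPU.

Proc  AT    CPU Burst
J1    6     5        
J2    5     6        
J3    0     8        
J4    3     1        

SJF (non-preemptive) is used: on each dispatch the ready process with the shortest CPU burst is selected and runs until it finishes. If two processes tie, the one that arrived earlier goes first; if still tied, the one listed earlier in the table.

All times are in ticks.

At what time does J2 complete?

20

Gantt: | J3 0-8 | J4 8-9 | J1 9-14 | J2 14-20 |
Completion: J1=14  J2=20  J3=8  J4=9
Turnaround (C−A): J1=8  J2=15  J3=8  J4=6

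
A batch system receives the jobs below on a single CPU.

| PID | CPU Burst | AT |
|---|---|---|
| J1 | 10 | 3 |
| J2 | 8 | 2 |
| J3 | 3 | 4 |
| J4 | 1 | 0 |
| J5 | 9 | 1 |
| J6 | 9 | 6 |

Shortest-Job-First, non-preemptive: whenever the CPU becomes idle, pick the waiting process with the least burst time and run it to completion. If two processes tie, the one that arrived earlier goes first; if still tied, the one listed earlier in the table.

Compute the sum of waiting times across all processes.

59

Gantt: | J4 0-1 | J5 1-10 | J3 10-13 | J2 13-21 | J6 21-30 | J1 30-40 |
Completion: J1=40  J2=21  J3=13  J4=1  J5=10  J6=30
Turnaround (C−A): J1=37  J2=19  J3=9  J4=1  J5=9  J6=24
Waiting = turnaround − burst: J1=27, J2=11, J3=6, J4=0, J5=0, J6=15
Total waiting = 27 + 11 + 6 + 0 + 0 + 15 = 59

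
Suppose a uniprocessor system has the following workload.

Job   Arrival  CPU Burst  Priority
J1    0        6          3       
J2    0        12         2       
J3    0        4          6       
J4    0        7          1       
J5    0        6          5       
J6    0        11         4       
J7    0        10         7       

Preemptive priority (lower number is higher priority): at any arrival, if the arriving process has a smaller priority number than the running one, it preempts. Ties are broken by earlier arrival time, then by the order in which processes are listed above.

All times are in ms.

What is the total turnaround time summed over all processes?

231

Gantt: | J4 0-7 | J2 7-19 | J1 19-25 | J6 25-36 | J5 36-42 | J3 42-46 | J7 46-56 |
Completion: J1=25  J2=19  J3=46  J4=7  J5=42  J6=36  J7=56
Turnaround = completion − arrival: J1=25, J2=19, J3=46, J4=7, J5=42, J6=36, J7=56
Total turnaround = 25 + 19 + 46 + 7 + 42 + 36 + 56 = 231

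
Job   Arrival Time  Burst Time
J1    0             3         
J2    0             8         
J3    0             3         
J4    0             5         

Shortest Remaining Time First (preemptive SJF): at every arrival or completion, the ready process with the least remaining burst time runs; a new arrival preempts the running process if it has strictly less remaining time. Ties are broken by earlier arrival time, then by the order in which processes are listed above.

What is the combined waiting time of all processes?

Gantt: | J1 0-3 | J3 3-6 | J4 6-11 | J2 11-19 |
Completion: J1=3  J2=19  J3=6  J4=11
Waiting = turnaround − burst: J1=0, J2=11, J3=3, J4=6
Total waiting = 0 + 11 + 3 + 6 = 20

20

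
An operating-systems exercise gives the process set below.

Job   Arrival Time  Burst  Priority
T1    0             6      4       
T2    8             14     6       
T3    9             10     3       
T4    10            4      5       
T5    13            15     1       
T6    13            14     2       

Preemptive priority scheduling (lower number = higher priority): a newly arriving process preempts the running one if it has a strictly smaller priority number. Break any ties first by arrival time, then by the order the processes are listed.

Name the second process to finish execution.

Timeline: | T1 0-6 | idle 6-8 | T2 8-9 | T3 9-13 | T5 13-28 | T6 28-42 | T3 42-48 | T4 48-52 | T2 52-65 |
Completion: T1=6  T2=65  T3=48  T4=52  T5=28  T6=42
Finish order: T1 → T5 → T6 → T3 → T4 → T2

T5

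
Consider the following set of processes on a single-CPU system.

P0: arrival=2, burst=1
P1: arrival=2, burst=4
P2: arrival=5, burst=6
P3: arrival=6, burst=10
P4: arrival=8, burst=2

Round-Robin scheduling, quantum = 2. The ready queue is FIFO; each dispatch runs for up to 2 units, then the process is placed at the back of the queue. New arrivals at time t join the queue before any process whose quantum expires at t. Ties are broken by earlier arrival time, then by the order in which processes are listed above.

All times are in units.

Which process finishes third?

P4

Schedule: | idle 0-2 | P0 2-3 | P1 3-5 | P2 5-7 | P1 7-9 | P3 9-11 | P2 11-13 | P4 13-15 | P3 15-17 | P2 17-19 | P3 19-25 |
Completion: P0=3  P1=9  P2=19  P3=25  P4=15
Turnaround (C−A): P0=1  P1=7  P2=14  P3=19  P4=7
Finish order: P0 → P1 → P4 → P2 → P3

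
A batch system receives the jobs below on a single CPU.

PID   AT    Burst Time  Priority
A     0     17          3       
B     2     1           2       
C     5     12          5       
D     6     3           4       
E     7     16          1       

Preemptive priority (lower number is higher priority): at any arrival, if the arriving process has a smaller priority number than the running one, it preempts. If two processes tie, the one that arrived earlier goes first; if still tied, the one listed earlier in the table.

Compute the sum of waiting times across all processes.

Timeline: | A 0-2 | B 2-3 | A 3-7 | E 7-23 | A 23-34 | D 34-37 | C 37-49 |
Completion: A=34  B=3  C=49  D=37  E=23
Turnaround (C−A): A=34  B=1  C=44  D=31  E=16
Waiting = turnaround − burst: A=17, B=0, C=32, D=28, E=0
Total waiting = 17 + 0 + 32 + 28 + 0 = 77

77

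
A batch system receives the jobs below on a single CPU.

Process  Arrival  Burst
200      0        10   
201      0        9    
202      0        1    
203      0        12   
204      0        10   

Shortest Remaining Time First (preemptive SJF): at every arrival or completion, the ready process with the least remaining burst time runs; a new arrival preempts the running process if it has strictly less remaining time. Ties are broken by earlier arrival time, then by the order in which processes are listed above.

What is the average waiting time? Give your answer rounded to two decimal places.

Timeline: | 202 0-1 | 201 1-10 | 200 10-20 | 204 20-30 | 203 30-42 |
Completion: 200=20  201=10  202=1  203=42  204=30
Turnaround (C−A): 200=20  201=10  202=1  203=42  204=30
Waiting times: 200=10, 201=1, 202=0, 203=30, 204=20
Average waiting = (10+1+0+30+20) / 5 = 61/5 = 12.20

12.20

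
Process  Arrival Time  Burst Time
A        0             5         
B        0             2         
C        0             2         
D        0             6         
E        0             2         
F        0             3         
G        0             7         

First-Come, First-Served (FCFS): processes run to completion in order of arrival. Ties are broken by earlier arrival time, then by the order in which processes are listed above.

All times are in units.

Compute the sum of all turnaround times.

Timeline: | A 0-5 | B 5-7 | C 7-9 | D 9-15 | E 15-17 | F 17-20 | G 20-27 |
Completion: A=5  B=7  C=9  D=15  E=17  F=20  G=27
Turnaround (C−A): A=5  B=7  C=9  D=15  E=17  F=20  G=27
Turnaround = completion − arrival: A=5, B=7, C=9, D=15, E=17, F=20, G=27
Total turnaround = 5 + 7 + 9 + 15 + 17 + 20 + 27 = 100

100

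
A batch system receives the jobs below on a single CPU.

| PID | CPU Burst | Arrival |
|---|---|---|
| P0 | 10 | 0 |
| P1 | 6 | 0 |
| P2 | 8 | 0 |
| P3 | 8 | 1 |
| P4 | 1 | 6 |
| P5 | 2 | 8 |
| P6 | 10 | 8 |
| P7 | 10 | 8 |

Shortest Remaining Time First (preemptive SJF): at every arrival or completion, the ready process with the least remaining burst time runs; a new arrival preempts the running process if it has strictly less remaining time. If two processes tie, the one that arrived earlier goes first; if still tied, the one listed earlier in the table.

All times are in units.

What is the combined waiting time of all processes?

114

Timeline: | P1 0-6 | P4 6-7 | P2 7-8 | P5 8-10 | P2 10-17 | P3 17-25 | P0 25-35 | P6 35-45 | P7 45-55 |
Completion: P0=35  P1=6  P2=17  P3=25  P4=7  P5=10  P6=45  P7=55
Waiting = turnaround − burst: P0=25, P1=0, P2=9, P3=16, P4=0, P5=0, P6=27, P7=37
Total waiting = 25 + 0 + 9 + 16 + 0 + 0 + 27 + 37 = 114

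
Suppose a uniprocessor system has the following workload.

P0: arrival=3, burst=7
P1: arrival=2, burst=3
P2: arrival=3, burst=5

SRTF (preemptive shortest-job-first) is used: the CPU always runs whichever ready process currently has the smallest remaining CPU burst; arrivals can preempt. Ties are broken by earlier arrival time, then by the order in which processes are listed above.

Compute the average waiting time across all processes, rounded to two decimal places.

Timeline: | idle 0-2 | P1 2-5 | P2 5-10 | P0 10-17 |
Completion: P0=17  P1=5  P2=10
Turnaround (C−A): P0=14  P1=3  P2=7
Waiting times: P0=7, P1=0, P2=2
Average waiting = (7+0+2) / 3 = 9/3 = 3.00

3.00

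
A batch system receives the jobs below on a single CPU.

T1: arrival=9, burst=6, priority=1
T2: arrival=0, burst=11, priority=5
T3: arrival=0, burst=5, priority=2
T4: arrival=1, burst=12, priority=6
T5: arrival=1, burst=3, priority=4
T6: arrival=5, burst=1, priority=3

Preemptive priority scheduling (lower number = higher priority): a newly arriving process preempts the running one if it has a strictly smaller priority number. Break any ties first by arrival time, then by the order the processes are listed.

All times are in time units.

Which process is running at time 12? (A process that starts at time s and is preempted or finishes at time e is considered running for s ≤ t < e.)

Gantt: | T3 0-5 | T6 5-6 | T5 6-9 | T1 9-15 | T2 15-26 | T4 26-38 |
Completion: T1=15  T2=26  T3=5  T4=38  T5=9  T6=6
Turnaround (C−A): T1=6  T2=26  T3=5  T4=37  T5=8  T6=1

T1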